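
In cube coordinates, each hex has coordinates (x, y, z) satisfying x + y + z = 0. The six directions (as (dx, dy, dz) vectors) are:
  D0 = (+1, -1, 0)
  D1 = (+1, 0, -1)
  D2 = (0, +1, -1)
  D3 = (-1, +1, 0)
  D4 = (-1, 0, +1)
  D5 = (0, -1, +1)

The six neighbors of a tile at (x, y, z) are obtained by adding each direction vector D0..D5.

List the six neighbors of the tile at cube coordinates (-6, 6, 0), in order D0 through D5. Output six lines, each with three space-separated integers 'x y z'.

Center: (-6, 6, 0). Add each direction:
  D0: (-6, 6, 0) + (1, -1, 0) = (-5, 5, 0)
  D1: (-6, 6, 0) + (1, 0, -1) = (-5, 6, -1)
  D2: (-6, 6, 0) + (0, 1, -1) = (-6, 7, -1)
  D3: (-6, 6, 0) + (-1, 1, 0) = (-7, 7, 0)
  D4: (-6, 6, 0) + (-1, 0, 1) = (-7, 6, 1)
  D5: (-6, 6, 0) + (0, -1, 1) = (-6, 5, 1)

Answer: -5 5 0
-5 6 -1
-6 7 -1
-7 7 0
-7 6 1
-6 5 1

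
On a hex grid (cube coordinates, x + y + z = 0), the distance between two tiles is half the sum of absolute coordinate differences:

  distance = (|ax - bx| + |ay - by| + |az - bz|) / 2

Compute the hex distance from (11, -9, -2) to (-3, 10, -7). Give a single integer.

Answer: 19

Derivation:
|ax - bx| = |11 - (-3)| = 14
|ay - by| = |-9 - 10| = 19
|az - bz| = |-2 - (-7)| = 5
distance = (14 + 19 + 5) / 2 = 38 / 2 = 19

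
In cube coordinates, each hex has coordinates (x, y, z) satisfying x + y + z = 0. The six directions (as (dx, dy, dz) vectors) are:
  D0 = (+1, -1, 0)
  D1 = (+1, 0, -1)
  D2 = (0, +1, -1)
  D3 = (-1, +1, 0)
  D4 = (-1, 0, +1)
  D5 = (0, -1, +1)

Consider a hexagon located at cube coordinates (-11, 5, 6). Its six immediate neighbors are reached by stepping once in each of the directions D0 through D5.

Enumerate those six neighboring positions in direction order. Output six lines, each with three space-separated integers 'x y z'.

Answer: -10 4 6
-10 5 5
-11 6 5
-12 6 6
-12 5 7
-11 4 7

Derivation:
Center: (-11, 5, 6). Add each direction:
  D0: (-11, 5, 6) + (1, -1, 0) = (-10, 4, 6)
  D1: (-11, 5, 6) + (1, 0, -1) = (-10, 5, 5)
  D2: (-11, 5, 6) + (0, 1, -1) = (-11, 6, 5)
  D3: (-11, 5, 6) + (-1, 1, 0) = (-12, 6, 6)
  D4: (-11, 5, 6) + (-1, 0, 1) = (-12, 5, 7)
  D5: (-11, 5, 6) + (0, -1, 1) = (-11, 4, 7)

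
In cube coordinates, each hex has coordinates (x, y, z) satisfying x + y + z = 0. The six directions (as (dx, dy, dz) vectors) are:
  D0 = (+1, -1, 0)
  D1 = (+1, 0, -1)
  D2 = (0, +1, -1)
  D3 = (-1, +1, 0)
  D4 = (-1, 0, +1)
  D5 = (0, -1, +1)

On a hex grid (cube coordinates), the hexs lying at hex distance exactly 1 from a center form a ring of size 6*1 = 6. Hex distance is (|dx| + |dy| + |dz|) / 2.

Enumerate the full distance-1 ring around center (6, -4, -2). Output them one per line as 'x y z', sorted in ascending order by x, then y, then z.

Answer: 5 -4 -1
5 -3 -2
6 -5 -1
6 -3 -3
7 -5 -2
7 -4 -3

Derivation:
Walk ring at distance 1 from (6, -4, -2):
Start at center + D4*1 = (5, -4, -1)
  hex 0: (5, -4, -1)
  hex 1: (6, -5, -1)
  hex 2: (7, -5, -2)
  hex 3: (7, -4, -3)
  hex 4: (6, -3, -3)
  hex 5: (5, -3, -2)
Sorted: 6 hexes.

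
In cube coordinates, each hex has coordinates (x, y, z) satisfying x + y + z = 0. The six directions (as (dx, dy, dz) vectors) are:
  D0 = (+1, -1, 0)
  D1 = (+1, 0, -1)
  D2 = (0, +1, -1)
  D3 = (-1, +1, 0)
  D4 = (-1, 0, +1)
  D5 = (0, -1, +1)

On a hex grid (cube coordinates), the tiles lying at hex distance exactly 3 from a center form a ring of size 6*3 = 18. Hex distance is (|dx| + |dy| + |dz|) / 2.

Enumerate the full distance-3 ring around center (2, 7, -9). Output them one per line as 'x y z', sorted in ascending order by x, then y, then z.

Walk ring at distance 3 from (2, 7, -9):
Start at center + D4*3 = (-1, 7, -6)
  hex 0: (-1, 7, -6)
  hex 1: (0, 6, -6)
  hex 2: (1, 5, -6)
  hex 3: (2, 4, -6)
  hex 4: (3, 4, -7)
  hex 5: (4, 4, -8)
  hex 6: (5, 4, -9)
  hex 7: (5, 5, -10)
  hex 8: (5, 6, -11)
  hex 9: (5, 7, -12)
  hex 10: (4, 8, -12)
  hex 11: (3, 9, -12)
  hex 12: (2, 10, -12)
  hex 13: (1, 10, -11)
  hex 14: (0, 10, -10)
  hex 15: (-1, 10, -9)
  hex 16: (-1, 9, -8)
  hex 17: (-1, 8, -7)
Sorted: 18 hexes.

Answer: -1 7 -6
-1 8 -7
-1 9 -8
-1 10 -9
0 6 -6
0 10 -10
1 5 -6
1 10 -11
2 4 -6
2 10 -12
3 4 -7
3 9 -12
4 4 -8
4 8 -12
5 4 -9
5 5 -10
5 6 -11
5 7 -12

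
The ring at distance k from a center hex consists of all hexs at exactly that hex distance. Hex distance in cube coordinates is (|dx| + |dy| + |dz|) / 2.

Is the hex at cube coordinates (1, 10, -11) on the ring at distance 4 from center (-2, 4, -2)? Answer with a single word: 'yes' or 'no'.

Answer: no

Derivation:
|px - cx| = |1 - (-2)| = 3
|py - cy| = |10 - 4| = 6
|pz - cz| = |-11 - (-2)| = 9
distance = (3+6+9)/2 = 18/2 = 9
radius = 4; distance != radius -> no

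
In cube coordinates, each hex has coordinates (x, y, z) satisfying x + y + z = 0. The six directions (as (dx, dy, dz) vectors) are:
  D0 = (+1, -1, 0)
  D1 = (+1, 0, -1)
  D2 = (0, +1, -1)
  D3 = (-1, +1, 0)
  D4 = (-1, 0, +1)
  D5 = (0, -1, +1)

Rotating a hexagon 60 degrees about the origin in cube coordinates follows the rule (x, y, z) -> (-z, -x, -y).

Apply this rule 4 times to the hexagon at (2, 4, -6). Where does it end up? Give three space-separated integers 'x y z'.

Answer: -6 2 4

Derivation:
Start: (2, 4, -6)
Step 1: (2, 4, -6) -> (-(-6), -(2), -(4)) = (6, -2, -4)
Step 2: (6, -2, -4) -> (-(-4), -(6), -(-2)) = (4, -6, 2)
Step 3: (4, -6, 2) -> (-(2), -(4), -(-6)) = (-2, -4, 6)
Step 4: (-2, -4, 6) -> (-(6), -(-2), -(-4)) = (-6, 2, 4)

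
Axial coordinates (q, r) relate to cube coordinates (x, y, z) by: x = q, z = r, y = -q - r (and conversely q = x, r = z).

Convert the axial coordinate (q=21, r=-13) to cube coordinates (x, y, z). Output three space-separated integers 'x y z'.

Answer: 21 -8 -13

Derivation:
x = q = 21
z = r = -13
y = -x - z = -(21) - (-13) = -8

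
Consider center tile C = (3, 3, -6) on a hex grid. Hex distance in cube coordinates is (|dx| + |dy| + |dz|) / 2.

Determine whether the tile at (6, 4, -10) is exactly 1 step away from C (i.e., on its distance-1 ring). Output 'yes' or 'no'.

|px - cx| = |6 - 3| = 3
|py - cy| = |4 - 3| = 1
|pz - cz| = |-10 - (-6)| = 4
distance = (3+1+4)/2 = 8/2 = 4
radius = 1; distance != radius -> no

Answer: no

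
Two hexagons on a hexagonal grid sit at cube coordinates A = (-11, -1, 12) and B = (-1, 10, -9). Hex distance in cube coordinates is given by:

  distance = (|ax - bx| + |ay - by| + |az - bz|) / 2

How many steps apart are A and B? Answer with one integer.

|ax - bx| = |-11 - (-1)| = 10
|ay - by| = |-1 - 10| = 11
|az - bz| = |12 - (-9)| = 21
distance = (10 + 11 + 21) / 2 = 42 / 2 = 21

Answer: 21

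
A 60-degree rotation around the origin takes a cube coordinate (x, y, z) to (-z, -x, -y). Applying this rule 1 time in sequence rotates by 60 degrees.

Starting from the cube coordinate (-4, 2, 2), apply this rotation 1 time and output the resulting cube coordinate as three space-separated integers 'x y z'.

Start: (-4, 2, 2)
Step 1: (-4, 2, 2) -> (-(2), -(-4), -(2)) = (-2, 4, -2)

Answer: -2 4 -2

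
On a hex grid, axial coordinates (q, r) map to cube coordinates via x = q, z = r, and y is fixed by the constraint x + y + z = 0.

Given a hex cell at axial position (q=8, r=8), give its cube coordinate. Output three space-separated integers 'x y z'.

Answer: 8 -16 8

Derivation:
x = q = 8
z = r = 8
y = -x - z = -(8) - (8) = -16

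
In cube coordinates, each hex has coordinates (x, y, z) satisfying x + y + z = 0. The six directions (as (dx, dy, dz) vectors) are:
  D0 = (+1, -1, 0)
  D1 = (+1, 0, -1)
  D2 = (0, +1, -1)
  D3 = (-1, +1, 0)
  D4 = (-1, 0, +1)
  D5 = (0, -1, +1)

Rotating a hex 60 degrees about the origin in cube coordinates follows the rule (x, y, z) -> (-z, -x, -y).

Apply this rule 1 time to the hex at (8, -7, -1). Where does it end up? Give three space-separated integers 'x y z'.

Start: (8, -7, -1)
Step 1: (8, -7, -1) -> (-(-1), -(8), -(-7)) = (1, -8, 7)

Answer: 1 -8 7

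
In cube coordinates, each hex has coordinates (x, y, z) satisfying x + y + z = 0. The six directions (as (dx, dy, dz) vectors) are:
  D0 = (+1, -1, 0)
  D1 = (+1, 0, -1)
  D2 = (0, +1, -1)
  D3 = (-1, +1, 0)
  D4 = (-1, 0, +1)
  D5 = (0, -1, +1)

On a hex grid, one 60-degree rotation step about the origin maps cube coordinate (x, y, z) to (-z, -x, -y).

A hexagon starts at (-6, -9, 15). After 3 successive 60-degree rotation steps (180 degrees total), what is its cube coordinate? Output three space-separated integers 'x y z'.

Start: (-6, -9, 15)
Step 1: (-6, -9, 15) -> (-(15), -(-6), -(-9)) = (-15, 6, 9)
Step 2: (-15, 6, 9) -> (-(9), -(-15), -(6)) = (-9, 15, -6)
Step 3: (-9, 15, -6) -> (-(-6), -(-9), -(15)) = (6, 9, -15)

Answer: 6 9 -15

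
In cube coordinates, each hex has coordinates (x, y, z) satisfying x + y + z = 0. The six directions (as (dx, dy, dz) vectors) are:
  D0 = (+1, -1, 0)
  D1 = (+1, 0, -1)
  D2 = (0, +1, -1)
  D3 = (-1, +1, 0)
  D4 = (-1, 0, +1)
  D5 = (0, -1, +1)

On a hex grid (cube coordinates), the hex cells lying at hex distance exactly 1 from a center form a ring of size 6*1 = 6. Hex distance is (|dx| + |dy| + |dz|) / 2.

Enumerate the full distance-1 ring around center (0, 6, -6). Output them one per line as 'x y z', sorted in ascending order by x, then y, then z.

Walk ring at distance 1 from (0, 6, -6):
Start at center + D4*1 = (-1, 6, -5)
  hex 0: (-1, 6, -5)
  hex 1: (0, 5, -5)
  hex 2: (1, 5, -6)
  hex 3: (1, 6, -7)
  hex 4: (0, 7, -7)
  hex 5: (-1, 7, -6)
Sorted: 6 hexes.

Answer: -1 6 -5
-1 7 -6
0 5 -5
0 7 -7
1 5 -6
1 6 -7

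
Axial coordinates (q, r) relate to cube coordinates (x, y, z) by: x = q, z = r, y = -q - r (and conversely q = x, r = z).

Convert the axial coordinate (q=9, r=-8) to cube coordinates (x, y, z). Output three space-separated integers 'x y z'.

x = q = 9
z = r = -8
y = -x - z = -(9) - (-8) = -1

Answer: 9 -1 -8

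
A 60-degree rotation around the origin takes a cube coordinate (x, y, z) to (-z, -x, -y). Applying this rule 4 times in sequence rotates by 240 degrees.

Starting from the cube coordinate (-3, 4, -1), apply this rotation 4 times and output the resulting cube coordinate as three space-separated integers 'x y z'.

Start: (-3, 4, -1)
Step 1: (-3, 4, -1) -> (-(-1), -(-3), -(4)) = (1, 3, -4)
Step 2: (1, 3, -4) -> (-(-4), -(1), -(3)) = (4, -1, -3)
Step 3: (4, -1, -3) -> (-(-3), -(4), -(-1)) = (3, -4, 1)
Step 4: (3, -4, 1) -> (-(1), -(3), -(-4)) = (-1, -3, 4)

Answer: -1 -3 4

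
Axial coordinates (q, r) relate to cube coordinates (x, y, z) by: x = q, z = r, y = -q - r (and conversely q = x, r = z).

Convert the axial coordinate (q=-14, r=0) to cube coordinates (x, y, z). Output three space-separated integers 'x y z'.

Answer: -14 14 0

Derivation:
x = q = -14
z = r = 0
y = -x - z = -(-14) - (0) = 14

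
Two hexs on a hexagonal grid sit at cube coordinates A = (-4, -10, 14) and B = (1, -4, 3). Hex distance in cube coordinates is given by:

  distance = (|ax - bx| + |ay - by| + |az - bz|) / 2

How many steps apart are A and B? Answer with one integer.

Answer: 11

Derivation:
|ax - bx| = |-4 - 1| = 5
|ay - by| = |-10 - (-4)| = 6
|az - bz| = |14 - 3| = 11
distance = (5 + 6 + 11) / 2 = 22 / 2 = 11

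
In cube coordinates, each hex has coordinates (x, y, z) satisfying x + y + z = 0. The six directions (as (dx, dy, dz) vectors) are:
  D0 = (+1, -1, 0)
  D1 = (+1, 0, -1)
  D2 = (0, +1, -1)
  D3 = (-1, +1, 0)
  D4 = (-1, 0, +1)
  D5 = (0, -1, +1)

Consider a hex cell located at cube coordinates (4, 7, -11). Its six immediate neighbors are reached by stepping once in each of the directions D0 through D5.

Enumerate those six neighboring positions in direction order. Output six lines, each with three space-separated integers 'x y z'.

Center: (4, 7, -11). Add each direction:
  D0: (4, 7, -11) + (1, -1, 0) = (5, 6, -11)
  D1: (4, 7, -11) + (1, 0, -1) = (5, 7, -12)
  D2: (4, 7, -11) + (0, 1, -1) = (4, 8, -12)
  D3: (4, 7, -11) + (-1, 1, 0) = (3, 8, -11)
  D4: (4, 7, -11) + (-1, 0, 1) = (3, 7, -10)
  D5: (4, 7, -11) + (0, -1, 1) = (4, 6, -10)

Answer: 5 6 -11
5 7 -12
4 8 -12
3 8 -11
3 7 -10
4 6 -10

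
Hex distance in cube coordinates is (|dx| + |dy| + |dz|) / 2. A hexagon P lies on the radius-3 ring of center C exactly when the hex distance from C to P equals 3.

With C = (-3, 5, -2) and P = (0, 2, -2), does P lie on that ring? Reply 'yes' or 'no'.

Answer: yes

Derivation:
|px - cx| = |0 - (-3)| = 3
|py - cy| = |2 - 5| = 3
|pz - cz| = |-2 - (-2)| = 0
distance = (3+3+0)/2 = 6/2 = 3
radius = 3; distance == radius -> yes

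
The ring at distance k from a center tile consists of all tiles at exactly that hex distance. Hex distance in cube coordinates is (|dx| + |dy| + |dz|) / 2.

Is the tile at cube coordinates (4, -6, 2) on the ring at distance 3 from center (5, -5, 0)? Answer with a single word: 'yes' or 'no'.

Answer: no

Derivation:
|px - cx| = |4 - 5| = 1
|py - cy| = |-6 - (-5)| = 1
|pz - cz| = |2 - 0| = 2
distance = (1+1+2)/2 = 4/2 = 2
radius = 3; distance != radius -> no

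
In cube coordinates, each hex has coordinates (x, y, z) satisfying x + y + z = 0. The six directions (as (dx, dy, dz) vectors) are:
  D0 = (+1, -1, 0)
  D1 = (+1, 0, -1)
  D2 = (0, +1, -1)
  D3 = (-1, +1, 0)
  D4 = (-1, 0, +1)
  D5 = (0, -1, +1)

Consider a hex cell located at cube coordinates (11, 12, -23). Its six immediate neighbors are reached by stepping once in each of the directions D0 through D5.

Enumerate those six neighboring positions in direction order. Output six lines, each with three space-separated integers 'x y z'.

Answer: 12 11 -23
12 12 -24
11 13 -24
10 13 -23
10 12 -22
11 11 -22

Derivation:
Center: (11, 12, -23). Add each direction:
  D0: (11, 12, -23) + (1, -1, 0) = (12, 11, -23)
  D1: (11, 12, -23) + (1, 0, -1) = (12, 12, -24)
  D2: (11, 12, -23) + (0, 1, -1) = (11, 13, -24)
  D3: (11, 12, -23) + (-1, 1, 0) = (10, 13, -23)
  D4: (11, 12, -23) + (-1, 0, 1) = (10, 12, -22)
  D5: (11, 12, -23) + (0, -1, 1) = (11, 11, -22)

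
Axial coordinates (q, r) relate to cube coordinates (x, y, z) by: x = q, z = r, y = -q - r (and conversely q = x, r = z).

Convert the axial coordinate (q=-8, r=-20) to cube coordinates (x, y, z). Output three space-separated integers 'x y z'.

x = q = -8
z = r = -20
y = -x - z = -(-8) - (-20) = 28

Answer: -8 28 -20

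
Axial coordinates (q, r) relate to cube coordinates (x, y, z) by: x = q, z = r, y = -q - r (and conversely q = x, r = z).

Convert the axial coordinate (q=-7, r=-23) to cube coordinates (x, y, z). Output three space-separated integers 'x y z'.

Answer: -7 30 -23

Derivation:
x = q = -7
z = r = -23
y = -x - z = -(-7) - (-23) = 30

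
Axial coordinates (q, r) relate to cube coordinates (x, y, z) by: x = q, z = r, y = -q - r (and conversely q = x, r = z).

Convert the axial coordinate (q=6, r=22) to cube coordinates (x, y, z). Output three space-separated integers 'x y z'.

Answer: 6 -28 22

Derivation:
x = q = 6
z = r = 22
y = -x - z = -(6) - (22) = -28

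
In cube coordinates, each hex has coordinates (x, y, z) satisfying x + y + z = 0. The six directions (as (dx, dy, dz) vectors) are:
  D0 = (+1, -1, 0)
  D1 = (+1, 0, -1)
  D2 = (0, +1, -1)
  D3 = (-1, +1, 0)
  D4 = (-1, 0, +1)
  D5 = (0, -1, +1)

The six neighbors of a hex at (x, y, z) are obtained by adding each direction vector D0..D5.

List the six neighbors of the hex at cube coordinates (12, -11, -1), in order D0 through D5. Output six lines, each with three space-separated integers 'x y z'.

Answer: 13 -12 -1
13 -11 -2
12 -10 -2
11 -10 -1
11 -11 0
12 -12 0

Derivation:
Center: (12, -11, -1). Add each direction:
  D0: (12, -11, -1) + (1, -1, 0) = (13, -12, -1)
  D1: (12, -11, -1) + (1, 0, -1) = (13, -11, -2)
  D2: (12, -11, -1) + (0, 1, -1) = (12, -10, -2)
  D3: (12, -11, -1) + (-1, 1, 0) = (11, -10, -1)
  D4: (12, -11, -1) + (-1, 0, 1) = (11, -11, 0)
  D5: (12, -11, -1) + (0, -1, 1) = (12, -12, 0)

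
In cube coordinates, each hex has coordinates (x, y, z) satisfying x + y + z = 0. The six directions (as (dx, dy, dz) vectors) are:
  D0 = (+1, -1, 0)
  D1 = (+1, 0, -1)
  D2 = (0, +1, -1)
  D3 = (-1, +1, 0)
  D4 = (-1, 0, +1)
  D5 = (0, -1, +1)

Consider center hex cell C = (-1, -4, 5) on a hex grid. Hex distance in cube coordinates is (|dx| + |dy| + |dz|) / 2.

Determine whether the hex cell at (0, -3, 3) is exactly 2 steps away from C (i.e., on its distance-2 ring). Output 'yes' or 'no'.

Answer: yes

Derivation:
|px - cx| = |0 - (-1)| = 1
|py - cy| = |-3 - (-4)| = 1
|pz - cz| = |3 - 5| = 2
distance = (1+1+2)/2 = 4/2 = 2
radius = 2; distance == radius -> yes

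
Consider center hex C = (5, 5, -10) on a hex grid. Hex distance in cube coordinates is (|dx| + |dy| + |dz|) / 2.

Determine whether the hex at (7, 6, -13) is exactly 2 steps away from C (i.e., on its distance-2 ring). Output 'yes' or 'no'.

|px - cx| = |7 - 5| = 2
|py - cy| = |6 - 5| = 1
|pz - cz| = |-13 - (-10)| = 3
distance = (2+1+3)/2 = 6/2 = 3
radius = 2; distance != radius -> no

Answer: no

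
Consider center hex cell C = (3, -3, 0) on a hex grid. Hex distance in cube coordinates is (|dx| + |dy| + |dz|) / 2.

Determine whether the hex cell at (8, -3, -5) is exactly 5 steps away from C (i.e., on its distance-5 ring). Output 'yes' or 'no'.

|px - cx| = |8 - 3| = 5
|py - cy| = |-3 - (-3)| = 0
|pz - cz| = |-5 - 0| = 5
distance = (5+0+5)/2 = 10/2 = 5
radius = 5; distance == radius -> yes

Answer: yes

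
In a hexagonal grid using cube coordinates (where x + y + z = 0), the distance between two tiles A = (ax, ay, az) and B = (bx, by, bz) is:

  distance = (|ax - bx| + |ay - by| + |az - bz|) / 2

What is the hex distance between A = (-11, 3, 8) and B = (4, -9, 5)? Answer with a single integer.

|ax - bx| = |-11 - 4| = 15
|ay - by| = |3 - (-9)| = 12
|az - bz| = |8 - 5| = 3
distance = (15 + 12 + 3) / 2 = 30 / 2 = 15

Answer: 15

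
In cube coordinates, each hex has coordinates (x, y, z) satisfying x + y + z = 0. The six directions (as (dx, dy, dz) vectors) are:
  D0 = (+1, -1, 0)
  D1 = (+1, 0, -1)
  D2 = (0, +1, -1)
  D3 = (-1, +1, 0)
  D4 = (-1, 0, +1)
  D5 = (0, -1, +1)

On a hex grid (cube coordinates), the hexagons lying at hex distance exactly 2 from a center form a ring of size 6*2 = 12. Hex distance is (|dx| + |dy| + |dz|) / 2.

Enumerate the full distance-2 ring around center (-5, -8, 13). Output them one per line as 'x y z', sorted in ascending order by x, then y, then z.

Answer: -7 -8 15
-7 -7 14
-7 -6 13
-6 -9 15
-6 -6 12
-5 -10 15
-5 -6 11
-4 -10 14
-4 -7 11
-3 -10 13
-3 -9 12
-3 -8 11

Derivation:
Walk ring at distance 2 from (-5, -8, 13):
Start at center + D4*2 = (-7, -8, 15)
  hex 0: (-7, -8, 15)
  hex 1: (-6, -9, 15)
  hex 2: (-5, -10, 15)
  hex 3: (-4, -10, 14)
  hex 4: (-3, -10, 13)
  hex 5: (-3, -9, 12)
  hex 6: (-3, -8, 11)
  hex 7: (-4, -7, 11)
  hex 8: (-5, -6, 11)
  hex 9: (-6, -6, 12)
  hex 10: (-7, -6, 13)
  hex 11: (-7, -7, 14)
Sorted: 12 hexes.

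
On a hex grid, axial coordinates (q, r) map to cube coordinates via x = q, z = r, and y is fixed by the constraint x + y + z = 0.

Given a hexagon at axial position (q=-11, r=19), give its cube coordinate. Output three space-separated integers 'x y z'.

Answer: -11 -8 19

Derivation:
x = q = -11
z = r = 19
y = -x - z = -(-11) - (19) = -8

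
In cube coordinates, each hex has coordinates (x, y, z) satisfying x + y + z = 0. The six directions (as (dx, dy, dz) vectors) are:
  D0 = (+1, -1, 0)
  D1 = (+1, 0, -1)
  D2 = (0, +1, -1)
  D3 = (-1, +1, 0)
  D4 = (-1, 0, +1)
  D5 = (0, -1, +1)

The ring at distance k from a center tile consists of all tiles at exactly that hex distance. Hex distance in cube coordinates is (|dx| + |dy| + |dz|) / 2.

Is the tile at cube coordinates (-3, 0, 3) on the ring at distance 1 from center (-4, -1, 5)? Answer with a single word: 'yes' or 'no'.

|px - cx| = |-3 - (-4)| = 1
|py - cy| = |0 - (-1)| = 1
|pz - cz| = |3 - 5| = 2
distance = (1+1+2)/2 = 4/2 = 2
radius = 1; distance != radius -> no

Answer: no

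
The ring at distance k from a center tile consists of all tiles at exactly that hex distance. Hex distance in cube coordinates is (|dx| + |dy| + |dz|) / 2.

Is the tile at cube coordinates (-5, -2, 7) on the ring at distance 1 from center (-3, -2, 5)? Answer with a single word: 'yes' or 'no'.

Answer: no

Derivation:
|px - cx| = |-5 - (-3)| = 2
|py - cy| = |-2 - (-2)| = 0
|pz - cz| = |7 - 5| = 2
distance = (2+0+2)/2 = 4/2 = 2
radius = 1; distance != radius -> no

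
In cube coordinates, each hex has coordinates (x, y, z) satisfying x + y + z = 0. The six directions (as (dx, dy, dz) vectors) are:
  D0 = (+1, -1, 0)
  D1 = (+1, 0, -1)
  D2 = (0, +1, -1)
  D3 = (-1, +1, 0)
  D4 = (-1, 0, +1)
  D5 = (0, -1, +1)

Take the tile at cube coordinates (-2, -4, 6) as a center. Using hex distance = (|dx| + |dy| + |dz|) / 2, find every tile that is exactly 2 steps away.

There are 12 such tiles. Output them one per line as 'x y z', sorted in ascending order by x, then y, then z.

Walk ring at distance 2 from (-2, -4, 6):
Start at center + D4*2 = (-4, -4, 8)
  hex 0: (-4, -4, 8)
  hex 1: (-3, -5, 8)
  hex 2: (-2, -6, 8)
  hex 3: (-1, -6, 7)
  hex 4: (0, -6, 6)
  hex 5: (0, -5, 5)
  hex 6: (0, -4, 4)
  hex 7: (-1, -3, 4)
  hex 8: (-2, -2, 4)
  hex 9: (-3, -2, 5)
  hex 10: (-4, -2, 6)
  hex 11: (-4, -3, 7)
Sorted: 12 hexes.

Answer: -4 -4 8
-4 -3 7
-4 -2 6
-3 -5 8
-3 -2 5
-2 -6 8
-2 -2 4
-1 -6 7
-1 -3 4
0 -6 6
0 -5 5
0 -4 4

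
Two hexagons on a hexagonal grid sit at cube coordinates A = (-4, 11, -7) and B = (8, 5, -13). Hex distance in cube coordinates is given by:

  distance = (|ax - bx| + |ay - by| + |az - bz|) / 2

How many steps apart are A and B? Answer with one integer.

Answer: 12

Derivation:
|ax - bx| = |-4 - 8| = 12
|ay - by| = |11 - 5| = 6
|az - bz| = |-7 - (-13)| = 6
distance = (12 + 6 + 6) / 2 = 24 / 2 = 12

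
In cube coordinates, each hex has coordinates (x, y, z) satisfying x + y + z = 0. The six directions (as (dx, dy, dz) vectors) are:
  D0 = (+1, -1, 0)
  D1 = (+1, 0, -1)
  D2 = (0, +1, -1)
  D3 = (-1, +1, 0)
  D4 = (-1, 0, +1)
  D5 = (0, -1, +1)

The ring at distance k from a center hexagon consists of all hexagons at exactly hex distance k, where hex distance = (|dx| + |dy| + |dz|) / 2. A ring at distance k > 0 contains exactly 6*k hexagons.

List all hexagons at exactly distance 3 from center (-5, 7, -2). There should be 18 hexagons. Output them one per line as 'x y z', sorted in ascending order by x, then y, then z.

Walk ring at distance 3 from (-5, 7, -2):
Start at center + D4*3 = (-8, 7, 1)
  hex 0: (-8, 7, 1)
  hex 1: (-7, 6, 1)
  hex 2: (-6, 5, 1)
  hex 3: (-5, 4, 1)
  hex 4: (-4, 4, 0)
  hex 5: (-3, 4, -1)
  hex 6: (-2, 4, -2)
  hex 7: (-2, 5, -3)
  hex 8: (-2, 6, -4)
  hex 9: (-2, 7, -5)
  hex 10: (-3, 8, -5)
  hex 11: (-4, 9, -5)
  hex 12: (-5, 10, -5)
  hex 13: (-6, 10, -4)
  hex 14: (-7, 10, -3)
  hex 15: (-8, 10, -2)
  hex 16: (-8, 9, -1)
  hex 17: (-8, 8, 0)
Sorted: 18 hexes.

Answer: -8 7 1
-8 8 0
-8 9 -1
-8 10 -2
-7 6 1
-7 10 -3
-6 5 1
-6 10 -4
-5 4 1
-5 10 -5
-4 4 0
-4 9 -5
-3 4 -1
-3 8 -5
-2 4 -2
-2 5 -3
-2 6 -4
-2 7 -5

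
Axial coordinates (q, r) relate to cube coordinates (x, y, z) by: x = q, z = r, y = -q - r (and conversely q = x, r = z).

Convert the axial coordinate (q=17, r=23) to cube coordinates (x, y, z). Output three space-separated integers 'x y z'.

x = q = 17
z = r = 23
y = -x - z = -(17) - (23) = -40

Answer: 17 -40 23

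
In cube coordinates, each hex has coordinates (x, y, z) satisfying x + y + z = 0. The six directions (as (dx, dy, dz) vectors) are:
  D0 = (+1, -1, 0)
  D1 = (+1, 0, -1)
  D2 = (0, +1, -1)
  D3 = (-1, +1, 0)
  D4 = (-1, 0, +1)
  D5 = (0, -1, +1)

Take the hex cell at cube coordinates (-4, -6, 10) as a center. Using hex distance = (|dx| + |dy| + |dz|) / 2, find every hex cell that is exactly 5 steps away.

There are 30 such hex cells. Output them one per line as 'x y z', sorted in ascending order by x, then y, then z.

Answer: -9 -6 15
-9 -5 14
-9 -4 13
-9 -3 12
-9 -2 11
-9 -1 10
-8 -7 15
-8 -1 9
-7 -8 15
-7 -1 8
-6 -9 15
-6 -1 7
-5 -10 15
-5 -1 6
-4 -11 15
-4 -1 5
-3 -11 14
-3 -2 5
-2 -11 13
-2 -3 5
-1 -11 12
-1 -4 5
0 -11 11
0 -5 5
1 -11 10
1 -10 9
1 -9 8
1 -8 7
1 -7 6
1 -6 5

Derivation:
Walk ring at distance 5 from (-4, -6, 10):
Start at center + D4*5 = (-9, -6, 15)
  hex 0: (-9, -6, 15)
  hex 1: (-8, -7, 15)
  hex 2: (-7, -8, 15)
  hex 3: (-6, -9, 15)
  hex 4: (-5, -10, 15)
  hex 5: (-4, -11, 15)
  hex 6: (-3, -11, 14)
  hex 7: (-2, -11, 13)
  hex 8: (-1, -11, 12)
  hex 9: (0, -11, 11)
  hex 10: (1, -11, 10)
  hex 11: (1, -10, 9)
  hex 12: (1, -9, 8)
  hex 13: (1, -8, 7)
  hex 14: (1, -7, 6)
  hex 15: (1, -6, 5)
  hex 16: (0, -5, 5)
  hex 17: (-1, -4, 5)
  hex 18: (-2, -3, 5)
  hex 19: (-3, -2, 5)
  hex 20: (-4, -1, 5)
  hex 21: (-5, -1, 6)
  hex 22: (-6, -1, 7)
  hex 23: (-7, -1, 8)
  hex 24: (-8, -1, 9)
  hex 25: (-9, -1, 10)
  hex 26: (-9, -2, 11)
  hex 27: (-9, -3, 12)
  hex 28: (-9, -4, 13)
  hex 29: (-9, -5, 14)
Sorted: 30 hexes.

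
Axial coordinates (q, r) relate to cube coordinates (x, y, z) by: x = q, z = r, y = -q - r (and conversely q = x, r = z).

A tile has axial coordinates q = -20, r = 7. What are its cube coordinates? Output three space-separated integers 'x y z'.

Answer: -20 13 7

Derivation:
x = q = -20
z = r = 7
y = -x - z = -(-20) - (7) = 13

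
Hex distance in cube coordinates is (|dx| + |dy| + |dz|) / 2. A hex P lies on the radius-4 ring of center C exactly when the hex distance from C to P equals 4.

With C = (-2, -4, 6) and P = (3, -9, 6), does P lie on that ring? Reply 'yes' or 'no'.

Answer: no

Derivation:
|px - cx| = |3 - (-2)| = 5
|py - cy| = |-9 - (-4)| = 5
|pz - cz| = |6 - 6| = 0
distance = (5+5+0)/2 = 10/2 = 5
radius = 4; distance != radius -> no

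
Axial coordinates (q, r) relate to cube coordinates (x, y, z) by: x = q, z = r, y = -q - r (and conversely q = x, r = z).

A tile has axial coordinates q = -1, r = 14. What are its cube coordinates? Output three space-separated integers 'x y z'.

Answer: -1 -13 14

Derivation:
x = q = -1
z = r = 14
y = -x - z = -(-1) - (14) = -13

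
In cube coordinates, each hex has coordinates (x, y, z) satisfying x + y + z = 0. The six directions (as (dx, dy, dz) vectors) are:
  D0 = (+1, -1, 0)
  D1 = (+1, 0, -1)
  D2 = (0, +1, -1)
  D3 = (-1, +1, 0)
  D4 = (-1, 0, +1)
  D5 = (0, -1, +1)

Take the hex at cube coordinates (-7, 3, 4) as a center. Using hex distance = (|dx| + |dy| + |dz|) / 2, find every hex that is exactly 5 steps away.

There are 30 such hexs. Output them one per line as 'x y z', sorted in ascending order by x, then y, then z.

Answer: -12 3 9
-12 4 8
-12 5 7
-12 6 6
-12 7 5
-12 8 4
-11 2 9
-11 8 3
-10 1 9
-10 8 2
-9 0 9
-9 8 1
-8 -1 9
-8 8 0
-7 -2 9
-7 8 -1
-6 -2 8
-6 7 -1
-5 -2 7
-5 6 -1
-4 -2 6
-4 5 -1
-3 -2 5
-3 4 -1
-2 -2 4
-2 -1 3
-2 0 2
-2 1 1
-2 2 0
-2 3 -1

Derivation:
Walk ring at distance 5 from (-7, 3, 4):
Start at center + D4*5 = (-12, 3, 9)
  hex 0: (-12, 3, 9)
  hex 1: (-11, 2, 9)
  hex 2: (-10, 1, 9)
  hex 3: (-9, 0, 9)
  hex 4: (-8, -1, 9)
  hex 5: (-7, -2, 9)
  hex 6: (-6, -2, 8)
  hex 7: (-5, -2, 7)
  hex 8: (-4, -2, 6)
  hex 9: (-3, -2, 5)
  hex 10: (-2, -2, 4)
  hex 11: (-2, -1, 3)
  hex 12: (-2, 0, 2)
  hex 13: (-2, 1, 1)
  hex 14: (-2, 2, 0)
  hex 15: (-2, 3, -1)
  hex 16: (-3, 4, -1)
  hex 17: (-4, 5, -1)
  hex 18: (-5, 6, -1)
  hex 19: (-6, 7, -1)
  hex 20: (-7, 8, -1)
  hex 21: (-8, 8, 0)
  hex 22: (-9, 8, 1)
  hex 23: (-10, 8, 2)
  hex 24: (-11, 8, 3)
  hex 25: (-12, 8, 4)
  hex 26: (-12, 7, 5)
  hex 27: (-12, 6, 6)
  hex 28: (-12, 5, 7)
  hex 29: (-12, 4, 8)
Sorted: 30 hexes.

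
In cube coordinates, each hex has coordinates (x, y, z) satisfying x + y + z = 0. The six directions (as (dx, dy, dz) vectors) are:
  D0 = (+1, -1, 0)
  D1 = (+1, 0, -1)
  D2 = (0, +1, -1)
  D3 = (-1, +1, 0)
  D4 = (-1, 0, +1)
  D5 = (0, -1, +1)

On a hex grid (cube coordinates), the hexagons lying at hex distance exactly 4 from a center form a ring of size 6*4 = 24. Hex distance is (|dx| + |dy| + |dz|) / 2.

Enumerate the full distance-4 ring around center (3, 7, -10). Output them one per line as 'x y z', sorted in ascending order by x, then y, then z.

Walk ring at distance 4 from (3, 7, -10):
Start at center + D4*4 = (-1, 7, -6)
  hex 0: (-1, 7, -6)
  hex 1: (0, 6, -6)
  hex 2: (1, 5, -6)
  hex 3: (2, 4, -6)
  hex 4: (3, 3, -6)
  hex 5: (4, 3, -7)
  hex 6: (5, 3, -8)
  hex 7: (6, 3, -9)
  hex 8: (7, 3, -10)
  hex 9: (7, 4, -11)
  hex 10: (7, 5, -12)
  hex 11: (7, 6, -13)
  hex 12: (7, 7, -14)
  hex 13: (6, 8, -14)
  hex 14: (5, 9, -14)
  hex 15: (4, 10, -14)
  hex 16: (3, 11, -14)
  hex 17: (2, 11, -13)
  hex 18: (1, 11, -12)
  hex 19: (0, 11, -11)
  hex 20: (-1, 11, -10)
  hex 21: (-1, 10, -9)
  hex 22: (-1, 9, -8)
  hex 23: (-1, 8, -7)
Sorted: 24 hexes.

Answer: -1 7 -6
-1 8 -7
-1 9 -8
-1 10 -9
-1 11 -10
0 6 -6
0 11 -11
1 5 -6
1 11 -12
2 4 -6
2 11 -13
3 3 -6
3 11 -14
4 3 -7
4 10 -14
5 3 -8
5 9 -14
6 3 -9
6 8 -14
7 3 -10
7 4 -11
7 5 -12
7 6 -13
7 7 -14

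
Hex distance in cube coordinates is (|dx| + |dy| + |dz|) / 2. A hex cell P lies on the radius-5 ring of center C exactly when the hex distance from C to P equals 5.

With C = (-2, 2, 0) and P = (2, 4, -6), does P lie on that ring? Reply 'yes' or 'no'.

|px - cx| = |2 - (-2)| = 4
|py - cy| = |4 - 2| = 2
|pz - cz| = |-6 - 0| = 6
distance = (4+2+6)/2 = 12/2 = 6
radius = 5; distance != radius -> no

Answer: no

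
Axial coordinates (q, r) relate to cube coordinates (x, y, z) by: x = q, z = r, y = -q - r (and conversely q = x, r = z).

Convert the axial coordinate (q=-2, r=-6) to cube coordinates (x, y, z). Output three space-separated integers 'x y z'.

Answer: -2 8 -6

Derivation:
x = q = -2
z = r = -6
y = -x - z = -(-2) - (-6) = 8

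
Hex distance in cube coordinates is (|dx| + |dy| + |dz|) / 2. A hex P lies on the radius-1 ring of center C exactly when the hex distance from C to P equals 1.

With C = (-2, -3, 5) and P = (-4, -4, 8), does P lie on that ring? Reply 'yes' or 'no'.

|px - cx| = |-4 - (-2)| = 2
|py - cy| = |-4 - (-3)| = 1
|pz - cz| = |8 - 5| = 3
distance = (2+1+3)/2 = 6/2 = 3
radius = 1; distance != radius -> no

Answer: no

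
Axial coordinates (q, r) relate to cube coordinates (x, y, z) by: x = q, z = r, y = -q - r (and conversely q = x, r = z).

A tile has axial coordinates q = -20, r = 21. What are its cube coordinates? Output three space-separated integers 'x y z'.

Answer: -20 -1 21

Derivation:
x = q = -20
z = r = 21
y = -x - z = -(-20) - (21) = -1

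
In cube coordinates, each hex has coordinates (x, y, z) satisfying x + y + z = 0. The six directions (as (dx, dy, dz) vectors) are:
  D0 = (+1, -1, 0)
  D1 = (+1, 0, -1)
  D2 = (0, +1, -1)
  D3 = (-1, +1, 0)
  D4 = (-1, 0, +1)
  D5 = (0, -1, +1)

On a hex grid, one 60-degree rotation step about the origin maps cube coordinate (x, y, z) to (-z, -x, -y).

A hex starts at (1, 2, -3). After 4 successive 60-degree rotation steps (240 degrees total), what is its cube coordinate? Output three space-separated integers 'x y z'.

Start: (1, 2, -3)
Step 1: (1, 2, -3) -> (-(-3), -(1), -(2)) = (3, -1, -2)
Step 2: (3, -1, -2) -> (-(-2), -(3), -(-1)) = (2, -3, 1)
Step 3: (2, -3, 1) -> (-(1), -(2), -(-3)) = (-1, -2, 3)
Step 4: (-1, -2, 3) -> (-(3), -(-1), -(-2)) = (-3, 1, 2)

Answer: -3 1 2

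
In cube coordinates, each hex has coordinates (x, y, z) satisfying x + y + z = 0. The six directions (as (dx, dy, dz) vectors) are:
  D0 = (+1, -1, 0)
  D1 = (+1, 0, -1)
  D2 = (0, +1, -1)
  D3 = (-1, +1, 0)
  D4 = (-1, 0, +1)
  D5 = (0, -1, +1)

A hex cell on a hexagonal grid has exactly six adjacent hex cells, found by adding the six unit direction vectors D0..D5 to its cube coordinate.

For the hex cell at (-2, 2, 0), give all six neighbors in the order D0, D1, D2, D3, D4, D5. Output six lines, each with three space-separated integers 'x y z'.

Answer: -1 1 0
-1 2 -1
-2 3 -1
-3 3 0
-3 2 1
-2 1 1

Derivation:
Center: (-2, 2, 0). Add each direction:
  D0: (-2, 2, 0) + (1, -1, 0) = (-1, 1, 0)
  D1: (-2, 2, 0) + (1, 0, -1) = (-1, 2, -1)
  D2: (-2, 2, 0) + (0, 1, -1) = (-2, 3, -1)
  D3: (-2, 2, 0) + (-1, 1, 0) = (-3, 3, 0)
  D4: (-2, 2, 0) + (-1, 0, 1) = (-3, 2, 1)
  D5: (-2, 2, 0) + (0, -1, 1) = (-2, 1, 1)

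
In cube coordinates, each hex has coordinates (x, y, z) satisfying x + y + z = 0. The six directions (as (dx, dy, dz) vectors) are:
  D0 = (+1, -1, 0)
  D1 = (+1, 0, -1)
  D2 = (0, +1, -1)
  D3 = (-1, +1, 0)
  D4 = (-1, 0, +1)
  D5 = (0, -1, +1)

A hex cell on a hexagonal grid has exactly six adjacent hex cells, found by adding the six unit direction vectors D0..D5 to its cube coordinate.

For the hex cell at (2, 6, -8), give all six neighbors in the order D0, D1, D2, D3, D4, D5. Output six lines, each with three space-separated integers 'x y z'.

Answer: 3 5 -8
3 6 -9
2 7 -9
1 7 -8
1 6 -7
2 5 -7

Derivation:
Center: (2, 6, -8). Add each direction:
  D0: (2, 6, -8) + (1, -1, 0) = (3, 5, -8)
  D1: (2, 6, -8) + (1, 0, -1) = (3, 6, -9)
  D2: (2, 6, -8) + (0, 1, -1) = (2, 7, -9)
  D3: (2, 6, -8) + (-1, 1, 0) = (1, 7, -8)
  D4: (2, 6, -8) + (-1, 0, 1) = (1, 6, -7)
  D5: (2, 6, -8) + (0, -1, 1) = (2, 5, -7)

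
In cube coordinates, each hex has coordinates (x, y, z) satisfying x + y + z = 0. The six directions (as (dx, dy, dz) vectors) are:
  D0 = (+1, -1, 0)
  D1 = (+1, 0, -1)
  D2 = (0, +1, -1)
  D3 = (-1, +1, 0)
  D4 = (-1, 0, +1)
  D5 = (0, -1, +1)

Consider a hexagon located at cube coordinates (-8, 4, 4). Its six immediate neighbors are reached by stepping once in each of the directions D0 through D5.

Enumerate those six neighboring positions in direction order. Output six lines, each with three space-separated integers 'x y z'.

Answer: -7 3 4
-7 4 3
-8 5 3
-9 5 4
-9 4 5
-8 3 5

Derivation:
Center: (-8, 4, 4). Add each direction:
  D0: (-8, 4, 4) + (1, -1, 0) = (-7, 3, 4)
  D1: (-8, 4, 4) + (1, 0, -1) = (-7, 4, 3)
  D2: (-8, 4, 4) + (0, 1, -1) = (-8, 5, 3)
  D3: (-8, 4, 4) + (-1, 1, 0) = (-9, 5, 4)
  D4: (-8, 4, 4) + (-1, 0, 1) = (-9, 4, 5)
  D5: (-8, 4, 4) + (0, -1, 1) = (-8, 3, 5)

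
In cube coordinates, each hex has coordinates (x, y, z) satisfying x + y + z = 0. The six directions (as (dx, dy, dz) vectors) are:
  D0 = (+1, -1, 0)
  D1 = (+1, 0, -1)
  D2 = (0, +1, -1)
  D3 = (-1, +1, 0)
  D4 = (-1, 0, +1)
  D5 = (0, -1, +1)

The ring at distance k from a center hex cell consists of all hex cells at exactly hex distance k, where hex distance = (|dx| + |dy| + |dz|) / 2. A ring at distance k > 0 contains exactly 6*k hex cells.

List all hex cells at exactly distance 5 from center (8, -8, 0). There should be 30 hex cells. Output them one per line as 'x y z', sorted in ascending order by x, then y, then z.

Answer: 3 -8 5
3 -7 4
3 -6 3
3 -5 2
3 -4 1
3 -3 0
4 -9 5
4 -3 -1
5 -10 5
5 -3 -2
6 -11 5
6 -3 -3
7 -12 5
7 -3 -4
8 -13 5
8 -3 -5
9 -13 4
9 -4 -5
10 -13 3
10 -5 -5
11 -13 2
11 -6 -5
12 -13 1
12 -7 -5
13 -13 0
13 -12 -1
13 -11 -2
13 -10 -3
13 -9 -4
13 -8 -5

Derivation:
Walk ring at distance 5 from (8, -8, 0):
Start at center + D4*5 = (3, -8, 5)
  hex 0: (3, -8, 5)
  hex 1: (4, -9, 5)
  hex 2: (5, -10, 5)
  hex 3: (6, -11, 5)
  hex 4: (7, -12, 5)
  hex 5: (8, -13, 5)
  hex 6: (9, -13, 4)
  hex 7: (10, -13, 3)
  hex 8: (11, -13, 2)
  hex 9: (12, -13, 1)
  hex 10: (13, -13, 0)
  hex 11: (13, -12, -1)
  hex 12: (13, -11, -2)
  hex 13: (13, -10, -3)
  hex 14: (13, -9, -4)
  hex 15: (13, -8, -5)
  hex 16: (12, -7, -5)
  hex 17: (11, -6, -5)
  hex 18: (10, -5, -5)
  hex 19: (9, -4, -5)
  hex 20: (8, -3, -5)
  hex 21: (7, -3, -4)
  hex 22: (6, -3, -3)
  hex 23: (5, -3, -2)
  hex 24: (4, -3, -1)
  hex 25: (3, -3, 0)
  hex 26: (3, -4, 1)
  hex 27: (3, -5, 2)
  hex 28: (3, -6, 3)
  hex 29: (3, -7, 4)
Sorted: 30 hexes.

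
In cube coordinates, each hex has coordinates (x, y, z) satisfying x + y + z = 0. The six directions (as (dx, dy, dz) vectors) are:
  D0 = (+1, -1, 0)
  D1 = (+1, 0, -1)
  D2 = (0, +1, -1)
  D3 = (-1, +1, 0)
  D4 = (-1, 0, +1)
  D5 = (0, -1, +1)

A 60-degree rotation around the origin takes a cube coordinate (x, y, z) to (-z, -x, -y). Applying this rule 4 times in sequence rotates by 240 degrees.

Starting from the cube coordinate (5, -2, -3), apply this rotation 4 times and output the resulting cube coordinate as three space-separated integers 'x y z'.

Start: (5, -2, -3)
Step 1: (5, -2, -3) -> (-(-3), -(5), -(-2)) = (3, -5, 2)
Step 2: (3, -5, 2) -> (-(2), -(3), -(-5)) = (-2, -3, 5)
Step 3: (-2, -3, 5) -> (-(5), -(-2), -(-3)) = (-5, 2, 3)
Step 4: (-5, 2, 3) -> (-(3), -(-5), -(2)) = (-3, 5, -2)

Answer: -3 5 -2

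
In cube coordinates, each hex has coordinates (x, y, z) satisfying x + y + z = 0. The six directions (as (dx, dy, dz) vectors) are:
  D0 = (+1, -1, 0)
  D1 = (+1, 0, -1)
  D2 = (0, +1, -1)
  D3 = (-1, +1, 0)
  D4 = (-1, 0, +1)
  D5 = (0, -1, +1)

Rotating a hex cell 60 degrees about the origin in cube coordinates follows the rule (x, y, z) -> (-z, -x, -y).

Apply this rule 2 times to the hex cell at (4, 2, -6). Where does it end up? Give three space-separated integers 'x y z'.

Start: (4, 2, -6)
Step 1: (4, 2, -6) -> (-(-6), -(4), -(2)) = (6, -4, -2)
Step 2: (6, -4, -2) -> (-(-2), -(6), -(-4)) = (2, -6, 4)

Answer: 2 -6 4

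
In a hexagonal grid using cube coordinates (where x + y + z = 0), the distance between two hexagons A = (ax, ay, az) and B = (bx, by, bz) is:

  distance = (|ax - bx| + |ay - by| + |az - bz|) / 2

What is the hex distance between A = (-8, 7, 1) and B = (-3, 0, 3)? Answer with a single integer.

|ax - bx| = |-8 - (-3)| = 5
|ay - by| = |7 - 0| = 7
|az - bz| = |1 - 3| = 2
distance = (5 + 7 + 2) / 2 = 14 / 2 = 7

Answer: 7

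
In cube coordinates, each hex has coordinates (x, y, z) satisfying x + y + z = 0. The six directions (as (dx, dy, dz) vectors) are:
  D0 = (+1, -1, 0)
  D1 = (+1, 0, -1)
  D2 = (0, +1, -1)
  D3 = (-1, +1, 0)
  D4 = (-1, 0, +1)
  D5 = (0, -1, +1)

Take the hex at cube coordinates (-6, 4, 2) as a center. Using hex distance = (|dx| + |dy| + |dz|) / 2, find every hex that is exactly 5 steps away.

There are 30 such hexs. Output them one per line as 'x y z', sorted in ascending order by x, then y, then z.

Walk ring at distance 5 from (-6, 4, 2):
Start at center + D4*5 = (-11, 4, 7)
  hex 0: (-11, 4, 7)
  hex 1: (-10, 3, 7)
  hex 2: (-9, 2, 7)
  hex 3: (-8, 1, 7)
  hex 4: (-7, 0, 7)
  hex 5: (-6, -1, 7)
  hex 6: (-5, -1, 6)
  hex 7: (-4, -1, 5)
  hex 8: (-3, -1, 4)
  hex 9: (-2, -1, 3)
  hex 10: (-1, -1, 2)
  hex 11: (-1, 0, 1)
  hex 12: (-1, 1, 0)
  hex 13: (-1, 2, -1)
  hex 14: (-1, 3, -2)
  hex 15: (-1, 4, -3)
  hex 16: (-2, 5, -3)
  hex 17: (-3, 6, -3)
  hex 18: (-4, 7, -3)
  hex 19: (-5, 8, -3)
  hex 20: (-6, 9, -3)
  hex 21: (-7, 9, -2)
  hex 22: (-8, 9, -1)
  hex 23: (-9, 9, 0)
  hex 24: (-10, 9, 1)
  hex 25: (-11, 9, 2)
  hex 26: (-11, 8, 3)
  hex 27: (-11, 7, 4)
  hex 28: (-11, 6, 5)
  hex 29: (-11, 5, 6)
Sorted: 30 hexes.

Answer: -11 4 7
-11 5 6
-11 6 5
-11 7 4
-11 8 3
-11 9 2
-10 3 7
-10 9 1
-9 2 7
-9 9 0
-8 1 7
-8 9 -1
-7 0 7
-7 9 -2
-6 -1 7
-6 9 -3
-5 -1 6
-5 8 -3
-4 -1 5
-4 7 -3
-3 -1 4
-3 6 -3
-2 -1 3
-2 5 -3
-1 -1 2
-1 0 1
-1 1 0
-1 2 -1
-1 3 -2
-1 4 -3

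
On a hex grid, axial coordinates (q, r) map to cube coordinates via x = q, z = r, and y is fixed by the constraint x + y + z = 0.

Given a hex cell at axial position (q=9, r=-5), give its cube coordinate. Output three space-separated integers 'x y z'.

x = q = 9
z = r = -5
y = -x - z = -(9) - (-5) = -4

Answer: 9 -4 -5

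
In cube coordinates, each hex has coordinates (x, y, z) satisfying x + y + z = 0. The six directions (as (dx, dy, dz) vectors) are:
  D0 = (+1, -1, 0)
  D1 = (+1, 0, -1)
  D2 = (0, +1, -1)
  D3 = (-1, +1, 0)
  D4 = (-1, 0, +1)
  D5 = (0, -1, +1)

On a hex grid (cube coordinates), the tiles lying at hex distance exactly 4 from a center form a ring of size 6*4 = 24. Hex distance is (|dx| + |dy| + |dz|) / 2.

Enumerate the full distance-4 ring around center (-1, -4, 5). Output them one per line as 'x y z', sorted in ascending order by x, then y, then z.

Walk ring at distance 4 from (-1, -4, 5):
Start at center + D4*4 = (-5, -4, 9)
  hex 0: (-5, -4, 9)
  hex 1: (-4, -5, 9)
  hex 2: (-3, -6, 9)
  hex 3: (-2, -7, 9)
  hex 4: (-1, -8, 9)
  hex 5: (0, -8, 8)
  hex 6: (1, -8, 7)
  hex 7: (2, -8, 6)
  hex 8: (3, -8, 5)
  hex 9: (3, -7, 4)
  hex 10: (3, -6, 3)
  hex 11: (3, -5, 2)
  hex 12: (3, -4, 1)
  hex 13: (2, -3, 1)
  hex 14: (1, -2, 1)
  hex 15: (0, -1, 1)
  hex 16: (-1, 0, 1)
  hex 17: (-2, 0, 2)
  hex 18: (-3, 0, 3)
  hex 19: (-4, 0, 4)
  hex 20: (-5, 0, 5)
  hex 21: (-5, -1, 6)
  hex 22: (-5, -2, 7)
  hex 23: (-5, -3, 8)
Sorted: 24 hexes.

Answer: -5 -4 9
-5 -3 8
-5 -2 7
-5 -1 6
-5 0 5
-4 -5 9
-4 0 4
-3 -6 9
-3 0 3
-2 -7 9
-2 0 2
-1 -8 9
-1 0 1
0 -8 8
0 -1 1
1 -8 7
1 -2 1
2 -8 6
2 -3 1
3 -8 5
3 -7 4
3 -6 3
3 -5 2
3 -4 1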